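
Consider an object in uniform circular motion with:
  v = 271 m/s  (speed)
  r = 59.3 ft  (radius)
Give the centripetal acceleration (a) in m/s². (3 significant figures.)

Directly: a = v²/r.
v = 271 m/s; r = 59.3 ft = 18.07 m.
a = 4063 m/s²

4060 m/s²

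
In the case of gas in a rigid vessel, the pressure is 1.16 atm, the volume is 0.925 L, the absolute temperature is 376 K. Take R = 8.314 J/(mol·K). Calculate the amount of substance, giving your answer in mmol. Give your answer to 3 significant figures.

Rearranging: n = PV/(RT).
P = 1.16 atm = 1.175×10^5 Pa; V = 0.925 L = 9.250×10^-4 m³; T = 376 K; R = 8.314 J/(mol·K).
n = 0.03478 mol
0.03478 mol × (1 mmol / 0.001000 mol) = 34.78 mmol

34.8 mmol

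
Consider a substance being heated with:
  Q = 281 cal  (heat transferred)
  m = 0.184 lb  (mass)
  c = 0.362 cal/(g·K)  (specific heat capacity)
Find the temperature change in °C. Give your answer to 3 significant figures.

9.30 °C

Rearranging: ΔT = Q/(m·c).
Q = 281 cal = 1176 J; m = 0.184 lb = 0.08346 kg; c = 0.362 cal/(g·K) = 1515 J/(kg·K).
ΔT = 9.301 K
Since 1 °C = 1 K, 9.301 °C.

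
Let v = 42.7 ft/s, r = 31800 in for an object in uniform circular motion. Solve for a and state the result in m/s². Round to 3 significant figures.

0.210 m/s²

a is given directly by: a = v²/r.
v = 42.7 ft/s = 13.01 m/s; r = 31800 in = 807.7 m.
a = 0.2097 m/s²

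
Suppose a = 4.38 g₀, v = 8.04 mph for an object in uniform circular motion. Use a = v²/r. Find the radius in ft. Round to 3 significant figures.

0.987 ft

Rearranging: r = v²/a.
a = 4.38 g₀ = 42.95 m/s²; v = 8.04 mph = 3.594 m/s.
r = 0.3008 m
0.3008 m × (1 ft / 0.3048 m) = 0.9867 ft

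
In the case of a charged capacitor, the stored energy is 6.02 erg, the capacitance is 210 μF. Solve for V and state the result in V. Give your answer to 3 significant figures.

Rearranging: V = √(2E/C).
E = 6.02 erg = 6.020×10^-7 J; C = 210 μF = 2.100×10^-4 F.
V = 0.07572 V  (the unit combination reduces to kg·m²/(A·s³) = V)

0.0757 V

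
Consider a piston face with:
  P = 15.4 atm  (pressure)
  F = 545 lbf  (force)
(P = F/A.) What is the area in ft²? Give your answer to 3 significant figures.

Rearranging P = F/A for A: A = F/P.
P = 15.4 atm = 1.560×10^6 Pa; F = 545 lbf = 2424 N.
A = 0.001554 m²
0.001554 m² × (1 ft² / 0.09290 m²) = 0.01672 ft²

0.0167 ft²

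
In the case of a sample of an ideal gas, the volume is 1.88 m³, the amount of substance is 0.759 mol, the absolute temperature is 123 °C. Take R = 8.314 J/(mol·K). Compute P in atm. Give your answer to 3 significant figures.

0.0131 atm

Directly: P = nRT/V.
V = 1.88 m³; n = 0.759 mol; T = 123 °C = 396.1 K; R = 8.314 J/(mol·K).
P = 1330 Pa  (the unit combination reduces to kg/(m·s²) = Pa)
1330 Pa × (1 atm / 1.013×10^5 Pa) = 0.01312 atm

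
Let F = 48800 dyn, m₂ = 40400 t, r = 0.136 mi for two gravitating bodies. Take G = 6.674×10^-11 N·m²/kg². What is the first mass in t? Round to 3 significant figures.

From Newton's law of gravitation: m₁ = F·r²/(G·m₂).
F = 48800 dyn = 0.4880 N; m₂ = 40400 t = 4.040×10^7 kg; r = 0.136 mi = 218.9 m; G = 6.674×10^-11 N·m²/kg².
m₁ = 8.670×10^6 kg
8.670×10^6 kg × (1 t / 1000 kg) = 8670 t

8670 t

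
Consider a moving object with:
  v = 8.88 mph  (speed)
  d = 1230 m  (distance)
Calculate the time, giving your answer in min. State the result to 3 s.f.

Rearranging v = d/t for t: t = d/v.
v = 8.88 mph = 3.970 m/s; d = 1230 m.
t = 309.8 s
309.8 s × (1 min / 60.00 s) = 5.164 min

5.16 min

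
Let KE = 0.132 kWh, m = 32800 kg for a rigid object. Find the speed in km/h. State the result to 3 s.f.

Rearranging: v = √(2·KE/m).
KE = 0.132 kWh = 4.752×10^5 J; m = 32800 kg.
v = 5.383 m/s
5.383 m/s × (1 km/h / 0.2778 m/s) = 19.38 km/h

19.4 km/h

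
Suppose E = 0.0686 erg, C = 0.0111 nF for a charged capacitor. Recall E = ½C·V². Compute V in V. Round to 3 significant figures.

35.2 V

Rearranging: V = √(2E/C).
E = 0.0686 erg = 6.860×10^-9 J; C = 0.0111 nF = 1.110×10^-11 F.
V = 35.16 V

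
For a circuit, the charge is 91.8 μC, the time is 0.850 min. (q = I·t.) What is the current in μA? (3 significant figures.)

1.80 μA

Solving q = I·t for I: I = q/t.
q = 91.8 μC = 9.180×10^-5 C; t = 0.850 min = 51.00 s.
I = 1.800×10^-6 A
1.800×10^-6 A × (1 μA / 1.000×10^-6 A) = 1.800 μA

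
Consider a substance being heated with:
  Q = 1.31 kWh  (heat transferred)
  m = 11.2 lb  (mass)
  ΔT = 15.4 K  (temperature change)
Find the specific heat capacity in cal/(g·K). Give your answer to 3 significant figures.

Rearranging: c = Q/(m·ΔT).
Q = 1.31 kWh = 4.716×10^6 J; m = 11.2 lb = 5.080 kg; ΔT = 15.4 K.
c = 60279 J/(kg·K)
60279 J/(kg·K) × (1 cal/(g·K) / 4184 J/(kg·K)) = 14.41 cal/(g·K)

14.4 cal/(g·K)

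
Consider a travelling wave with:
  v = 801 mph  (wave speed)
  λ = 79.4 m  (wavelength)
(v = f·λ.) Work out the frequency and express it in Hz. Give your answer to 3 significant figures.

4.51 Hz

Solving v = f·λ for f: f = v/λ.
v = 801 mph = 358.1 m/s; λ = 79.4 m.
f = 4.510 Hz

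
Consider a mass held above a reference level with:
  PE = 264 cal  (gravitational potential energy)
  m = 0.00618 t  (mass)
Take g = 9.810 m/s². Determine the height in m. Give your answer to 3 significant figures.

18.2 m

Rearranging: h = PE/(m·g).
PE = 264 cal = 1105 J; m = 0.00618 t = 6.180 kg; g = 9.810 m/s².
h = 18.22 m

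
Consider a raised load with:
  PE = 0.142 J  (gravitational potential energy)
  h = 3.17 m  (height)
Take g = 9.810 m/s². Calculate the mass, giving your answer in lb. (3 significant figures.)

0.0101 lb

Solving PE = m·g·h for m: m = PE/(g·h).
PE = 0.142 J; h = 3.17 m; g = 9.810 m/s².
m = 0.004566 kg
0.004566 kg × (1 lb / 0.4536 kg) = 0.01007 lb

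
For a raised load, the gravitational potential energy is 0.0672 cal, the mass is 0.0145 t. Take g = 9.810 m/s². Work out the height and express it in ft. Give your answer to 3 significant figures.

Rearranging PE = m·g·h for h: h = PE/(m·g).
PE = 0.0672 cal = 0.2812 J; m = 0.0145 t = 14.50 kg; g = 9.810 m/s².
h = 0.001977 m
0.001977 m × (1 ft / 0.3048 m) = 0.006485 ft

0.00648 ft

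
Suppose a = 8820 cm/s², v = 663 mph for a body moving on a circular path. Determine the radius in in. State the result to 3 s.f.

Solving a = v²/r for r: r = v²/a.
a = 8820 cm/s² = 88.20 m/s²; v = 663 mph = 296.4 m/s.
r = 996.0 m
996.0 m × (1 in / 0.02540 m) = 39212 in

39200 in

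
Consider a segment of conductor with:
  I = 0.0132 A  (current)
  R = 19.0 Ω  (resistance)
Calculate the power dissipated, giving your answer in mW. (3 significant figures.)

Directly: P = I²R.
I = 0.0132 A; R = 19.0 Ω.
P = 0.003311 W
0.003311 W × (1 mW / 0.001000 W) = 3.311 mW

3.31 mW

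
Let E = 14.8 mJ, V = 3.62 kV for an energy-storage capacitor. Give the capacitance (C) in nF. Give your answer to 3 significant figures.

Solving E = ½C·V² for C: C = 2E/V².
E = 14.8 mJ = 0.01480 J; V = 3.62 kV = 3620 V.
C = 2.259×10^-9 F
2.259×10^-9 F × (1 nF / 1.000×10^-9 F) = 2.259 nF

2.26 nF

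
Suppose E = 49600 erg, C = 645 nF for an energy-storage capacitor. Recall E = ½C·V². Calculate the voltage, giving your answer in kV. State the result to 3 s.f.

Rearranging E = ½C·V² for V: V = √(2E/C).
E = 49600 erg = 0.004960 J; C = 645 nF = 6.450×10^-7 F.
V = 124.0 V
124.0 V × (1 kV / 1000 V) = 0.1240 kV

0.124 kV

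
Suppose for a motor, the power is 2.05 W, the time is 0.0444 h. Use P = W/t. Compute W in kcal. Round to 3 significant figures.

Solving P = W/t for W: W = P·t.
P = 2.05 W; t = 0.0444 h = 159.8 s.
W = 327.7 J
327.7 J × (1 kcal / 4184 J) = 0.07832 kcal

0.0783 kcal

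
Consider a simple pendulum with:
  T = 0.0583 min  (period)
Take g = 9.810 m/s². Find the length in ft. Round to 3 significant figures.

9.98 ft

Solving T = 2π√(L/g) for L: L = g·(T/2π)².
T = 0.0583 min = 3.498 s; g = 9.810 m/s².
L = 3.041 m
3.041 m × (1 ft / 0.3048 m) = 9.975 ft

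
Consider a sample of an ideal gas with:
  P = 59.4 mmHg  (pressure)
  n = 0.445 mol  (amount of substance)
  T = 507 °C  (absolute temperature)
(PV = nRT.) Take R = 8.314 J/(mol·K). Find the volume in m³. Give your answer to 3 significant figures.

0.364 m³

From the ideal-gas law: V = nRT/P.
P = 59.4 mmHg = 7919 Pa; n = 0.445 mol; T = 507 °C = 780.1 K; R = 8.314 J/(mol·K).
V = 0.3645 m³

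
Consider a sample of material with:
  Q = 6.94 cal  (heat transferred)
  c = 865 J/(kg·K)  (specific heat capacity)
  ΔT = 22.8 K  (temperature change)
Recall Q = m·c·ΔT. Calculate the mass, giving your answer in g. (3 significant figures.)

1.47 g

Rearranging: m = Q/(c·ΔT).
Q = 6.94 cal = 29.04 J; c = 865 J/(kg·K); ΔT = 22.8 K.
m = 0.001472 kg
0.001472 kg × (1 g / 0.001000 kg) = 1.472 g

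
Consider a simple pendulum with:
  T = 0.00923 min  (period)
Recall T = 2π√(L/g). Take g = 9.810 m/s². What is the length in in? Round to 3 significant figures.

Rearranging T = 2π√(L/g) for L: L = g·(T/2π)².
T = 0.00923 min = 0.5538 s; g = 9.810 m/s².
L = 0.07621 m
0.07621 m × (1 in / 0.02540 m) = 3.000 in

3.00 in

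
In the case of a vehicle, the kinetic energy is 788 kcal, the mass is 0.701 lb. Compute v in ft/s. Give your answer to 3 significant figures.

Rearranging: v = √(2·KE/m).
KE = 788 kcal = 3.297×10^6 J; m = 0.701 lb = 0.3180 kg.
v = 4554 m/s
4554 m/s × (1 ft/s / 0.3048 m/s) = 14941 ft/s

14900 ft/s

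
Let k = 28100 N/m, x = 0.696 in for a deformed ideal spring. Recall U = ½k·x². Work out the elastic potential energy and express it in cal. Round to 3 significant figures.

U is given directly by: U = ½kx².
k = 28100 N/m; x = 0.696 in = 0.01768 m.
U = 4.391 J  (the unit combination reduces to kg·m²/s² = J)
4.391 J × (1 cal / 4.184 J) = 1.049 cal

1.05 cal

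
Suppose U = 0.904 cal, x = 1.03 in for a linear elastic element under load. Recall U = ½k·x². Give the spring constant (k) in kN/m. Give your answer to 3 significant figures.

11.1 kN/m

Solving U = ½k·x² for k: k = 2U/x².
U = 0.904 cal = 3.782 J; x = 1.03 in = 0.02616 m.
k = 11052 N/m
11052 N/m × (1 kN/m / 1000 N/m) = 11.05 kN/m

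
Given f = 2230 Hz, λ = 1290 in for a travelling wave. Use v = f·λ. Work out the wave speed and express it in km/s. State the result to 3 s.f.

v is given directly by: v = fλ.
f = 2230 Hz; λ = 1290 in = 32.77 m.
v = 73068 m/s
73068 m/s × (1 km/s / 1000 m/s) = 73.07 km/s

73.1 km/s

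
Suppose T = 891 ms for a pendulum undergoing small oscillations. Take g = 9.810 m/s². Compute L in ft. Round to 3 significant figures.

0.647 ft

Rearranging T = 2π√(L/g) for L: L = g·(T/2π)².
T = 891 ms = 0.8910 s; g = 9.810 m/s².
L = 0.1973 m
0.1973 m × (1 ft / 0.3048 m) = 0.6472 ft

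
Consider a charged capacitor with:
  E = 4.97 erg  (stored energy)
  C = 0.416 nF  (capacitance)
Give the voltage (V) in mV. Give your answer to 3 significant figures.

Rearranging E = ½C·V² for V: V = √(2E/C).
E = 4.97 erg = 4.970×10^-7 J; C = 0.416 nF = 4.160×10^-10 F.
V = 48.88 V  (the unit combination reduces to kg·m²/(A·s³) = V)
48.88 V × (1 mV / 0.001000 V) = 48882 mV

48900 mV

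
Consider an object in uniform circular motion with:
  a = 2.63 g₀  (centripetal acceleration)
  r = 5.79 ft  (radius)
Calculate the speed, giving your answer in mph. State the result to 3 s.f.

Solving a = v²/r for v: v = √(a·r).
a = 2.63 g₀ = 25.79 m/s²; r = 5.79 ft = 1.765 m.
v = 6.747 m/s
6.747 m/s × (1 mph / 0.4470 m/s) = 15.09 mph

15.1 mph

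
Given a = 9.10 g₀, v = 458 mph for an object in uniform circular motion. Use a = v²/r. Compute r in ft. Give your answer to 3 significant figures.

Solving a = v²/r for r: r = v²/a.
a = 9.10 g₀ = 89.24 m/s²; v = 458 mph = 204.7 m/s.
r = 469.7 m
469.7 m × (1 ft / 0.3048 m) = 1541 ft

1540 ft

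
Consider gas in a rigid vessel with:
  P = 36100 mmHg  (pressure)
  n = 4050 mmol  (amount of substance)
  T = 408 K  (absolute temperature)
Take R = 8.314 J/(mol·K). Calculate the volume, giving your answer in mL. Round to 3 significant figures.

Rearranging: V = nRT/P.
P = 36100 mmHg = 4.813×10^6 Pa; n = 4050 mmol = 4.050 mol; T = 408 K; R = 8.314 J/(mol·K).
V = 0.002854 m³
0.002854 m³ × (1 mL / 1.000×10^-6 m³) = 2854 mL

2850 mL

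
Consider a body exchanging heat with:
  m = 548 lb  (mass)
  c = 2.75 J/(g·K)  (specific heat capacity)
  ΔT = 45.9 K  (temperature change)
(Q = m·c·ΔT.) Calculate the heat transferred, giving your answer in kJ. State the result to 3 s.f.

31400 kJ

Q is given directly by: Q = mcΔT.
m = 548 lb = 248.6 kg; c = 2.75 J/(g·K) = 2750 J/(kg·K); ΔT = 45.9 K.
Q = 3.138×10^7 J
3.138×10^7 J × (1 kJ / 1000 J) = 31376 kJ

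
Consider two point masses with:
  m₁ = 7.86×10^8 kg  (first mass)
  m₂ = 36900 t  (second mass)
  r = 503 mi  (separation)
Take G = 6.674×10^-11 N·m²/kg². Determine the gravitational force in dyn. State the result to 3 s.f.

F is given directly by: F = Gm₁m₂/r².
m₁ = 7.86×10^8 kg; m₂ = 36900 t = 3.690×10^7 kg; r = 503 mi = 8.095×10^5 m; G = 6.674×10^-11 N·m²/kg².
F = 2.954×10^-6 N
2.954×10^-6 N × (1 dyn / 1.000×10^-5 N) = 0.2954 dyn

0.295 dyn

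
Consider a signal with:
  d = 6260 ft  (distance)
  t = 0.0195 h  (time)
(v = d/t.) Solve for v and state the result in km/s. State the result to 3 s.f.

Directly: v = d/t.
d = 6260 ft = 1908 m; t = 0.0195 h = 70.20 s.
v = 27.18 m/s
27.18 m/s × (1 km/s / 1000 m/s) = 0.02718 km/s

0.0272 km/s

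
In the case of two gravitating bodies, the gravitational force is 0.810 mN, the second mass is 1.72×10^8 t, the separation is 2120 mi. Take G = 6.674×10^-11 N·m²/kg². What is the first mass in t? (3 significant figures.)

Solving F = G·m₁·m₂/r² for m₁: m₁ = F·r²/(G·m₂).
F = 0.810 mN = 8.100×10^-4 N; m₂ = 1.72×10^8 t = 1.720×10^11 kg; r = 2120 mi = 3.412×10^6 m; G = 6.674×10^-11 N·m²/kg².
m₁ = 8.214×10^8 kg
8.214×10^8 kg × (1 t / 1000 kg) = 8.214×10^5 t

8.21×10^5 t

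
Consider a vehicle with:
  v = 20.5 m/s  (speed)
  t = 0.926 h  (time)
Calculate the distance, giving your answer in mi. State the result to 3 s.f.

42.5 mi

Solving v = d/t for d: d = v·t.
v = 20.5 m/s; t = 0.926 h = 3334 s.
d = 68339 m
68339 m × (1 mi / 1609 m) = 42.46 mi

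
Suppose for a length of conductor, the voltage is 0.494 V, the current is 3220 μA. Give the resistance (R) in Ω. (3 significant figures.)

153 Ω

From Ohm's law: R = V/I.
V = 0.494 V; I = 3220 μA = 0.003220 A.
R = 153.4 Ω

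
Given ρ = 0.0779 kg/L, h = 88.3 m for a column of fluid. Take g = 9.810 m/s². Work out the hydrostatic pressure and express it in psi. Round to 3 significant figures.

9.79 psi

Directly: P = ρgh.
ρ = 0.0779 kg/L = 77.90 kg/m³; h = 88.3 m; g = 9.810 m/s².
P = 67479 Pa
67479 Pa × (1 psi / 6895 Pa) = 9.787 psi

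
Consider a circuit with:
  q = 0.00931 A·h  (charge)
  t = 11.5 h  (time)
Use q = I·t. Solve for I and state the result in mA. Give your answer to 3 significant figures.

Solving q = I·t for I: I = q/t.
q = 0.00931 A·h = 33.52 C; t = 11.5 h = 41400 s.
I = 8.096×10^-4 A
8.096×10^-4 A × (1 mA / 0.001000 A) = 0.8096 mA

0.810 mA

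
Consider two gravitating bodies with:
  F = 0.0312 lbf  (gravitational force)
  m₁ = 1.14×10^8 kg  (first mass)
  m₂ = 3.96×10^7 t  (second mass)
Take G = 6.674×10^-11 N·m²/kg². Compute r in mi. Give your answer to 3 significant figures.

Solving F = G·m₁·m₂/r² for r: r = √(G·m₁m₂/F).
F = 0.0312 lbf = 0.1388 N; m₁ = 1.14×10^8 kg; m₂ = 3.96×10^7 t = 3.960×10^10 kg; G = 6.674×10^-11 N·m²/kg².
r = 46593 m
46593 m × (1 mi / 1609 m) = 28.95 mi

29.0 mi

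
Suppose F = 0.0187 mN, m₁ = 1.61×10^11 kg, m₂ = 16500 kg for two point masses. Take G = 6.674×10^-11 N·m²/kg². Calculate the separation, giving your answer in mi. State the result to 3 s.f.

From Newton's law of gravitation: r = √(G·m₁m₂/F).
F = 0.0187 mN = 1.870×10^-5 N; m₁ = 1.61×10^11 kg; m₂ = 16500 kg; G = 6.674×10^-11 N·m²/kg².
r = 97370 m
97370 m × (1 mi / 1609 m) = 60.50 mi

60.5 mi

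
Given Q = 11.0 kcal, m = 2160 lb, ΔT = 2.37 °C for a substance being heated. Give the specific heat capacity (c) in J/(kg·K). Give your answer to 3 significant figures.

Rearranging: c = Q/(m·ΔT).
Q = 11.0 kcal = 46024 J; m = 2160 lb = 979.8 kg; ΔT = 2.37 °C = 2.370 K.
c = 19.82 J/(kg·K)

19.8 J/(kg·K)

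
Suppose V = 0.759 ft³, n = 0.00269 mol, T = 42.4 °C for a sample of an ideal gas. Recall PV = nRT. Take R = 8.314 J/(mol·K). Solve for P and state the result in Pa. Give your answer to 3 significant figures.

From the ideal-gas law: P = nRT/V.
V = 0.759 ft³ = 0.02149 m³; n = 0.00269 mol; T = 42.4 °C = 315.5 K; R = 8.314 J/(mol·K).
P = 328.4 Pa  (the unit combination reduces to kg/(m·s²) = Pa)

328 Pa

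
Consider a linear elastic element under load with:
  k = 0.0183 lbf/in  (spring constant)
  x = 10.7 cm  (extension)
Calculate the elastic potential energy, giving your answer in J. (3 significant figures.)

U is given directly by: U = ½kx².
k = 0.0183 lbf/in = 3.205 N/m; x = 10.7 cm = 0.1070 m.
U = 0.01835 J

0.0183 J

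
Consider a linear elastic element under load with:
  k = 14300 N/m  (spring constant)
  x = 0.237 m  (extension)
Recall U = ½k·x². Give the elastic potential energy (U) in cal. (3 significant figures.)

U is given directly by: U = ½kx².
k = 14300 N/m; x = 0.237 m.
U = 401.6 J
401.6 J × (1 cal / 4.184 J) = 95.99 cal

96.0 cal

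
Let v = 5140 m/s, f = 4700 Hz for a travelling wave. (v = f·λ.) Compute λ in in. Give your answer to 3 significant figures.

43.1 in

Solving v = f·λ for λ: λ = v/f.
v = 5140 m/s; f = 4700 Hz.
λ = 1.094 m
1.094 m × (1 in / 0.02540 m) = 43.06 in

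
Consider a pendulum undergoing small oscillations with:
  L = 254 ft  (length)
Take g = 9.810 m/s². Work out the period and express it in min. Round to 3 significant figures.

T is given directly by: T = 2π√(L/g).
L = 254 ft = 77.42 m; g = 9.810 m/s².
T = 17.65 s
17.65 s × (1 min / 60.00 s) = 0.2942 min

0.294 min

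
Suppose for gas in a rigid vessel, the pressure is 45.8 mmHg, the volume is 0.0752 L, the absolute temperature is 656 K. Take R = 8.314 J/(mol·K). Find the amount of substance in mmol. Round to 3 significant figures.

Rearranging: n = PV/(RT).
P = 45.8 mmHg = 6106 Pa; V = 0.0752 L = 7.520×10^-5 m³; T = 656 K; R = 8.314 J/(mol·K).
n = 8.419×10^-5 mol
8.419×10^-5 mol × (1 mmol / 0.001000 mol) = 0.08419 mmol

0.0842 mmol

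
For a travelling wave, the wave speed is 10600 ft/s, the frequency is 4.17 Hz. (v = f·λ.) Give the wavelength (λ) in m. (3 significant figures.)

Rearranging: λ = v/f.
v = 10600 ft/s = 3231 m/s; f = 4.17 Hz.
λ = 774.8 m

775 m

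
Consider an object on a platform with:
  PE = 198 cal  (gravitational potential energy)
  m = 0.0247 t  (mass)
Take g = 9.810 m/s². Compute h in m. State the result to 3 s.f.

Rearranging: h = PE/(m·g).
PE = 198 cal = 828.4 J; m = 0.0247 t = 24.70 kg; g = 9.810 m/s².
h = 3.419 m

3.42 m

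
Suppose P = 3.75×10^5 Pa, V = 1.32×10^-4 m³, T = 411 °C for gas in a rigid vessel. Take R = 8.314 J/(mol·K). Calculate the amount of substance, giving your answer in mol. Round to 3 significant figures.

0.00870 mol

From the ideal-gas law: n = PV/(RT).
P = 3.75×10^5 Pa; V = 1.32×10^-4 m³; T = 411 °C = 684.1 K; R = 8.314 J/(mol·K).
n = 0.008702 mol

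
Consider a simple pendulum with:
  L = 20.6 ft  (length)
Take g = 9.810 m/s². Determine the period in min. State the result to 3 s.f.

Directly: T = 2π√(L/g).
L = 20.6 ft = 6.279 m; g = 9.810 m/s².
T = 5.027 s
5.027 s × (1 min / 60.00 s) = 0.08378 min

0.0838 min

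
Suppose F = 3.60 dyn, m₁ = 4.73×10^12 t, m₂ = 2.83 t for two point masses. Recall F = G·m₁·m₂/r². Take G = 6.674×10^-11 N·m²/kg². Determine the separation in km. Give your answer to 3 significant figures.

4980 km

From Newton's law of gravitation: r = √(G·m₁m₂/F).
F = 3.60 dyn = 3.600×10^-5 N; m₁ = 4.73×10^12 t = 4.730×10^15 kg; m₂ = 2.83 t = 2830 kg; G = 6.674×10^-11 N·m²/kg².
r = 4.982×10^6 m
4.982×10^6 m × (1 km / 1000 m) = 4982 km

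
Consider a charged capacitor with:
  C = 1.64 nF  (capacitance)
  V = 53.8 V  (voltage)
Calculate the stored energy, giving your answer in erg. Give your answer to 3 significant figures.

E is given directly by: E = ½CV².
C = 1.64 nF = 1.640×10^-9 F; V = 53.8 V.
E = 2.373×10^-6 J
2.373×10^-6 J × (1 erg / 1.000×10^-7 J) = 23.73 erg

23.7 erg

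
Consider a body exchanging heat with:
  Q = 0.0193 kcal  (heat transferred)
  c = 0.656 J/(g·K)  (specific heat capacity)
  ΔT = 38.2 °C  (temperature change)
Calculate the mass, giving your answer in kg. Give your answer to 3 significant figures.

Solving Q = m·c·ΔT for m: m = Q/(c·ΔT).
Q = 0.0193 kcal = 80.75 J; c = 0.656 J/(g·K) = 656.0 J/(kg·K); ΔT = 38.2 °C = 38.20 K.
m = 0.003222 kg

0.00322 kg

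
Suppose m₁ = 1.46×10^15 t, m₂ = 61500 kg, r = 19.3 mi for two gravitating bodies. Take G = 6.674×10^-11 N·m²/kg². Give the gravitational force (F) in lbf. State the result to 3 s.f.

Directly: F = Gm₁m₂/r².
m₁ = 1.46×10^15 t = 1.460×10^18 kg; m₂ = 61500 kg; r = 19.3 mi = 31060 m; G = 6.674×10^-11 N·m²/kg².
F = 6212 N
6212 N × (1 lbf / 4.448 N) = 1396 lbf

1400 lbf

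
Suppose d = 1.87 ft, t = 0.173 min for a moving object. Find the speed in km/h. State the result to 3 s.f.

0.198 km/h

v is given directly by: v = d/t.
d = 1.87 ft = 0.5700 m; t = 0.173 min = 10.38 s.
v = 0.05491 m/s
0.05491 m/s × (1 km/h / 0.2778 m/s) = 0.1977 km/h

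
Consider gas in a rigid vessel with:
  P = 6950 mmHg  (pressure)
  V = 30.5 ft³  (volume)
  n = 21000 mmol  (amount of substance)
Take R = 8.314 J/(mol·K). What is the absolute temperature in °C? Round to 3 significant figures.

4310 °C

From the ideal-gas law: T = PV/(nR).
P = 6950 mmHg = 9.266×10^5 Pa; V = 30.5 ft³ = 0.8637 m³; n = 21000 mmol = 21.00 mol; R = 8.314 J/(mol·K).
T = 4584 K
4584 K − 273.15 = 4310 °C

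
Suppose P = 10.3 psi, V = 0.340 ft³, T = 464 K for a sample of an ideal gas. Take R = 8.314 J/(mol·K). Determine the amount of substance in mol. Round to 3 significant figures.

From the ideal-gas law: n = PV/(RT).
P = 10.3 psi = 71016 Pa; V = 0.340 ft³ = 0.009628 m³; T = 464 K; R = 8.314 J/(mol·K).
n = 0.1772 mol

0.177 mol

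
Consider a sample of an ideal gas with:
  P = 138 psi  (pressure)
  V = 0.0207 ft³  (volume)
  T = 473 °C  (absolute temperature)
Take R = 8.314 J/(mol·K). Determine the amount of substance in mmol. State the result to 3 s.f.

89.9 mmol

From the ideal-gas law: n = PV/(RT).
P = 138 psi = 9.515×10^5 Pa; V = 0.0207 ft³ = 5.862×10^-4 m³; T = 473 °C = 746.1 K; R = 8.314 J/(mol·K).
n = 0.08990 mol
0.08990 mol × (1 mmol / 0.001000 mol) = 89.90 mmol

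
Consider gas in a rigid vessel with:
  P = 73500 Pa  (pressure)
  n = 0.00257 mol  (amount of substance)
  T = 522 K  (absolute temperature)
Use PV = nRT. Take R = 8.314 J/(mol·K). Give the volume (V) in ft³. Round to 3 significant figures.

From the ideal-gas law: V = nRT/P.
P = 73500 Pa; n = 0.00257 mol; T = 522 K; R = 8.314 J/(mol·K).
V = 1.517×10^-4 m³
1.517×10^-4 m³ × (1 ft³ / 0.02832 m³) = 0.005359 ft³

0.00536 ft³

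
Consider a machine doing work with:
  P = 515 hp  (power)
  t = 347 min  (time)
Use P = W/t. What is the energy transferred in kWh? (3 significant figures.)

Rearranging: W = P·t.
P = 515 hp = 3.840×10^5 W; t = 347 min = 20820 s.
W = 7.996×10^9 J  (the unit combination reduces to kg·m²/s² = J)
7.996×10^9 J × (1 kWh / 3.600×10^6 J) = 2221 kWh

2220 kWh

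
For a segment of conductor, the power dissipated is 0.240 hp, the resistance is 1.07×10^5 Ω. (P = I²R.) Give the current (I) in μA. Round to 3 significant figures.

Solving P = I²R for I: I = √(P/R).
P = 0.240 hp = 179.0 W; R = 1.07×10^5 Ω.
I = 0.04090 A
0.04090 A × (1 μA / 1.000×10^-6 A) = 40897 μA

40900 μA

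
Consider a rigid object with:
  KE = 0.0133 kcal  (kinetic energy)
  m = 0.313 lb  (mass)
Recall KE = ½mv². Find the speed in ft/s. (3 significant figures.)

Rearranging KE = ½mv² for v: v = √(2·KE/m).
KE = 0.0133 kcal = 55.65 J; m = 0.313 lb = 0.1420 kg.
v = 28.00 m/s
28.00 m/s × (1 ft/s / 0.3048 m/s) = 91.86 ft/s

91.9 ft/s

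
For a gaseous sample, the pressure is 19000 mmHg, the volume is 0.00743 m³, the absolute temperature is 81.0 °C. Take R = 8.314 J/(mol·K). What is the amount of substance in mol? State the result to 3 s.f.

Rearranging: n = PV/(RT).
P = 19000 mmHg = 2.533×10^6 Pa; V = 0.00743 m³; T = 81.0 °C = 354.1 K; R = 8.314 J/(mol·K).
n = 6.392 mol

6.39 mol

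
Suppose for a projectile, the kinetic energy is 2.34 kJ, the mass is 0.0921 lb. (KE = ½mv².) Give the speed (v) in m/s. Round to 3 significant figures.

Rearranging KE = ½mv² for v: v = √(2·KE/m).
KE = 2.34 kJ = 2340 J; m = 0.0921 lb = 0.04178 kg.
v = 334.7 m/s

335 m/s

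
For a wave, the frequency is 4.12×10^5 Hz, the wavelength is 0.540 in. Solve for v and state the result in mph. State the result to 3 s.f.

12600 mph

Directly: v = fλ.
f = 4.12×10^5 Hz; λ = 0.540 in = 0.01372 m.
v = 5651 m/s
5651 m/s × (1 mph / 0.4470 m/s) = 12641 mph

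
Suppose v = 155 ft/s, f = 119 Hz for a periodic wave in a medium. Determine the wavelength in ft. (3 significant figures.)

1.30 ft

Rearranging: λ = v/f.
v = 155 ft/s = 47.24 m/s; f = 119 Hz.
λ = 0.3970 m
0.3970 m × (1 ft / 0.3048 m) = 1.303 ft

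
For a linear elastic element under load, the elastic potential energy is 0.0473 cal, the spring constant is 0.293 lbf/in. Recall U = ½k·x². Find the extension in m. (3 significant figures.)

0.0878 m

Rearranging: x = √(2U/k).
U = 0.0473 cal = 0.1979 J; k = 0.293 lbf/in = 51.31 N/m.
x = 0.08783 m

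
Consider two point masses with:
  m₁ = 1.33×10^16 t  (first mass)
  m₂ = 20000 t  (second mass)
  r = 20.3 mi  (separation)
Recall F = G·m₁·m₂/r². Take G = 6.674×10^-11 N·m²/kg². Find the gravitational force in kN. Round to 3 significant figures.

16600 kN

From Newton's law of gravitation: F = Gm₁m₂/r².
m₁ = 1.33×10^16 t = 1.330×10^19 kg; m₂ = 20000 t = 2.000×10^7 kg; r = 20.3 mi = 32670 m; G = 6.674×10^-11 N·m²/kg².
F = 1.663×10^7 N  (the unit combination reduces to kg·m/s² = N)
1.663×10^7 N × (1 kN / 1000 N) = 16633 kN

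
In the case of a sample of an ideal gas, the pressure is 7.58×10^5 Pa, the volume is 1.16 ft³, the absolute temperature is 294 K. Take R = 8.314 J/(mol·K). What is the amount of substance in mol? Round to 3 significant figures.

From the ideal-gas law: n = PV/(RT).
P = 7.58×10^5 Pa; V = 1.16 ft³ = 0.03285 m³; T = 294 K; R = 8.314 J/(mol·K).
n = 10.19 mol

10.2 mol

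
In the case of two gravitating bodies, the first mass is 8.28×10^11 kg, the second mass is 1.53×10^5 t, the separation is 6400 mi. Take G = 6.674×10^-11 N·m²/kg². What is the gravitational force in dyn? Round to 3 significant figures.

From Newton's law of gravitation: F = Gm₁m₂/r².
m₁ = 8.28×10^11 kg; m₂ = 1.53×10^5 t = 1.530×10^8 kg; r = 6400 mi = 1.030×10^7 m; G = 6.674×10^-11 N·m²/kg².
F = 7.970×10^-5 N  (the unit combination reduces to kg·m/s² = N)
7.970×10^-5 N × (1 dyn / 1.000×10^-5 N) = 7.970 dyn

7.97 dyn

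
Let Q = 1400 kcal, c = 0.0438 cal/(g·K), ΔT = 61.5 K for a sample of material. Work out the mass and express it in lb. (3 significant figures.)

1150 lb

Solving Q = m·c·ΔT for m: m = Q/(c·ΔT).
Q = 1400 kcal = 5.858×10^6 J; c = 0.0438 cal/(g·K) = 183.3 J/(kg·K); ΔT = 61.5 K.
m = 519.7 kg
519.7 kg × (1 lb / 0.4536 kg) = 1146 lb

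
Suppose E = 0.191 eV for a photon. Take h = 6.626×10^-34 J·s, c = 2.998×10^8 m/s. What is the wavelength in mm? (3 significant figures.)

0.00649 mm

Rearranging: λ = hc/E.
E = 0.191 eV = 3.060×10^-20 J; h = 6.626×10^-34 J·s; c = 2.998×10^8 m/s.
λ = 6.491×10^-6 m
6.491×10^-6 m × (1 mm / 0.001000 m) = 0.006491 mm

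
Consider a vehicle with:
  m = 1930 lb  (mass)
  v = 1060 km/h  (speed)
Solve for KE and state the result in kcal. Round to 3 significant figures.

Directly: KE = ½mv².
m = 1930 lb = 875.4 kg; v = 1060 km/h = 294.4 m/s.
KE = 3.795×10^7 J
3.795×10^7 J × (1 kcal / 4184 J) = 9070 kcal

9070 kcal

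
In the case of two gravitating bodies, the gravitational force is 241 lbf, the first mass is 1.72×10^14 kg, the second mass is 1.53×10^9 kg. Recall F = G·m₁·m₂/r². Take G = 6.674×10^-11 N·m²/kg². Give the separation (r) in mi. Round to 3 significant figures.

79.5 mi

From Newton's law of gravitation: r = √(G·m₁m₂/F).
F = 241 lbf = 1072 N; m₁ = 1.72×10^14 kg; m₂ = 1.53×10^9 kg; G = 6.674×10^-11 N·m²/kg².
r = 1.280×10^5 m
1.280×10^5 m × (1 mi / 1609 m) = 79.53 mi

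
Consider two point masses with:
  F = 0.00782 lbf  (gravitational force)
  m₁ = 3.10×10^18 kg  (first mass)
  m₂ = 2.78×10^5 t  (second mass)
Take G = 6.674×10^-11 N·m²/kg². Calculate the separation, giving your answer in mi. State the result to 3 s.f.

7.99×10^5 mi

From Newton's law of gravitation: r = √(G·m₁m₂/F).
F = 0.00782 lbf = 0.03479 N; m₁ = 3.10×10^18 kg; m₂ = 2.78×10^5 t = 2.780×10^8 kg; G = 6.674×10^-11 N·m²/kg².
r = 1.286×10^9 m
1.286×10^9 m × (1 mi / 1609 m) = 7.990×10^5 mi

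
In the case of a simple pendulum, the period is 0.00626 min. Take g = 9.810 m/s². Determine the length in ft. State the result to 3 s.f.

Solving T = 2π√(L/g) for L: L = g·(T/2π)².
T = 0.00626 min = 0.3756 s; g = 9.810 m/s².
L = 0.03506 m
0.03506 m × (1 ft / 0.3048 m) = 0.1150 ft

0.115 ft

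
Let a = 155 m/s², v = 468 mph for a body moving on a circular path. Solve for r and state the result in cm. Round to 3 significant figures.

Rearranging: r = v²/a.
a = 155 m/s²; v = 468 mph = 209.2 m/s.
r = 282.4 m
282.4 m × (1 cm / 0.01000 m) = 28239 cm

28200 cm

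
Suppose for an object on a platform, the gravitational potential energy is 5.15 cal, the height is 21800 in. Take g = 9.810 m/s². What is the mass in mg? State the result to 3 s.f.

3970 mg

Solving PE = m·g·h for m: m = PE/(g·h).
PE = 5.15 cal = 21.55 J; h = 21800 in = 553.7 m; g = 9.810 m/s².
m = 0.003967 kg
0.003967 kg × (1 mg / 1.000×10^-6 kg) = 3967 mg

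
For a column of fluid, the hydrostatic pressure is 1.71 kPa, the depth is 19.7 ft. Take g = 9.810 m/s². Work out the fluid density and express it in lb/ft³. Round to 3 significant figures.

1.81 lb/ft³

Rearranging P = ρ·g·h for ρ: ρ = P/(g·h).
P = 1.71 kPa = 1710 Pa; h = 19.7 ft = 6.005 m; g = 9.810 m/s².
ρ = 29.03 kg/m³
29.03 kg/m³ × (1 lb/ft³ / 16.02 kg/m³) = 1.812 lb/ft³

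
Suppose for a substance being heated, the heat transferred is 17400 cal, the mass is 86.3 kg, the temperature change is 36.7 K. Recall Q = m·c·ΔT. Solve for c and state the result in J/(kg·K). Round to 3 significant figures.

Rearranging: c = Q/(m·ΔT).
Q = 17400 cal = 72802 J; m = 86.3 kg; ΔT = 36.7 K.
c = 22.99 J/(kg·K)

23.0 J/(kg·K)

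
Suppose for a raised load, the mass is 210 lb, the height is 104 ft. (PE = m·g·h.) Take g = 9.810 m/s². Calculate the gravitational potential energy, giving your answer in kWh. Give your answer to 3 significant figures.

Directly: PE = mgh.
m = 210 lb = 95.25 kg; h = 104 ft = 31.70 m; g = 9.810 m/s².
PE = 29621 J
29621 J × (1 kWh / 3.600×10^6 J) = 0.008228 kWh

0.00823 kWh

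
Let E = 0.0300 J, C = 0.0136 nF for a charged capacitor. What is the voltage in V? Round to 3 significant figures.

Solving E = ½C·V² for V: V = √(2E/C).
E = 0.0300 J; C = 0.0136 nF = 1.360×10^-11 F.
V = 66421 V

66400 V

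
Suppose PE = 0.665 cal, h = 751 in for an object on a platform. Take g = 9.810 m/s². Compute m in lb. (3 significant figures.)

Rearranging PE = m·g·h for m: m = PE/(g·h).
PE = 0.665 cal = 2.782 J; h = 751 in = 19.08 m; g = 9.810 m/s².
m = 0.01487 kg
0.01487 kg × (1 lb / 0.4536 kg) = 0.03278 lb

0.0328 lb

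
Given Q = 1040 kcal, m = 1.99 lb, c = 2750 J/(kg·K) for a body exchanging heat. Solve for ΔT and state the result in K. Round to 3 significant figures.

1750 K

Rearranging: ΔT = Q/(m·c).
Q = 1040 kcal = 4.351×10^6 J; m = 1.99 lb = 0.9026 kg; c = 2750 J/(kg·K).
ΔT = 1753 K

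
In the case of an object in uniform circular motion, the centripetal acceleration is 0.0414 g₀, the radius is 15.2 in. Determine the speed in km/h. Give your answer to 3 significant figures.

1.43 km/h

Solving a = v²/r for v: v = √(a·r).
a = 0.0414 g₀ = 0.4060 m/s²; r = 15.2 in = 0.3861 m.
v = 0.3959 m/s
0.3959 m/s × (1 km/h / 0.2778 m/s) = 1.425 km/h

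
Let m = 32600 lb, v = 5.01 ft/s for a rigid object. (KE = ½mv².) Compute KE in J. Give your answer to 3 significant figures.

17200 J

Directly: KE = ½mv².
m = 32600 lb = 14787 kg; v = 5.01 ft/s = 1.527 m/s.
KE = 17241 J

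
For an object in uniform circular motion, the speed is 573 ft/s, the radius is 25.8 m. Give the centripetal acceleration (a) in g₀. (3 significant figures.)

121 g₀

a is given directly by: a = v²/r.
v = 573 ft/s = 174.7 m/s; r = 25.8 m.
a = 1182 m/s²
1182 m/s² × (1 g₀ / 9.807 m/s²) = 120.6 g₀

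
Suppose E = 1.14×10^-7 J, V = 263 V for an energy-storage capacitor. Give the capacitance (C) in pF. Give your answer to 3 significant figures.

Solving E = ½C·V² for C: C = 2E/V².
E = 1.14×10^-7 J; V = 263 V.
C = 3.296×10^-12 F
3.296×10^-12 F × (1 pF / 1.000×10^-12 F) = 3.296 pF

3.30 pF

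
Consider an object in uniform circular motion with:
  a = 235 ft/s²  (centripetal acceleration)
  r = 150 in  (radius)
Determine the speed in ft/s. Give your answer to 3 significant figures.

54.2 ft/s

Rearranging: v = √(a·r).
a = 235 ft/s² = 71.63 m/s²; r = 150 in = 3.810 m.
v = 16.52 m/s
16.52 m/s × (1 ft/s / 0.3048 m/s) = 54.20 ft/s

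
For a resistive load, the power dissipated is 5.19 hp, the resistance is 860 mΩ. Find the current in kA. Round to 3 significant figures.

0.0671 kA

Solving P = I²R for I: I = √(P/R).
P = 5.19 hp = 3870 W; R = 860 mΩ = 0.8600 Ω.
I = 67.08 A
67.08 A × (1 kA / 1000 A) = 0.06708 kA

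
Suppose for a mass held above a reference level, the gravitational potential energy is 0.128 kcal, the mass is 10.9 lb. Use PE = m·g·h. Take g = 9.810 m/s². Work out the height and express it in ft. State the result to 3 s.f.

36.2 ft

Solving PE = m·g·h for h: h = PE/(m·g).
PE = 0.128 kcal = 535.6 J; m = 10.9 lb = 4.944 kg; g = 9.810 m/s².
h = 11.04 m
11.04 m × (1 ft / 0.3048 m) = 36.23 ft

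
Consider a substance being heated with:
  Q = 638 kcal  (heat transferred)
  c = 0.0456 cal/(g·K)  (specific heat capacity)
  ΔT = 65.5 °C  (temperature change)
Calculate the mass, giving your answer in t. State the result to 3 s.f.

0.214 t

Solving Q = m·c·ΔT for m: m = Q/(c·ΔT).
Q = 638 kcal = 2.669×10^6 J; c = 0.0456 cal/(g·K) = 190.8 J/(kg·K); ΔT = 65.5 °C = 65.50 K.
m = 213.6 kg
213.6 kg × (1 t / 1000 kg) = 0.2136 t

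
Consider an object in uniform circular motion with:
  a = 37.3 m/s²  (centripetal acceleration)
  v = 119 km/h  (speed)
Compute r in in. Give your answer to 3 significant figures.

Rearranging: r = v²/a.
a = 37.3 m/s²; v = 119 km/h = 33.06 m/s.
r = 29.29 m
29.29 m × (1 in / 0.02540 m) = 1153 in

1150 in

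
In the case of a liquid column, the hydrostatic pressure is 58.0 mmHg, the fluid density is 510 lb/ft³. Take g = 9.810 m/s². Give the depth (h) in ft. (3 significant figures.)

Rearranging: h = P/(ρ·g).
P = 58.0 mmHg = 7733 Pa; ρ = 510 lb/ft³ = 8169 kg/m³; g = 9.810 m/s².
h = 0.09649 m
0.09649 m × (1 ft / 0.3048 m) = 0.3166 ft

0.317 ft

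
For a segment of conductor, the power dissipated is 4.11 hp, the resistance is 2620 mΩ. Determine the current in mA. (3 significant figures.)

Rearranging: I = √(P/R).
P = 4.11 hp = 3065 W; R = 2620 mΩ = 2.620 Ω.
I = 34.20 A
34.20 A × (1 mA / 0.001000 A) = 34202 mA

34200 mA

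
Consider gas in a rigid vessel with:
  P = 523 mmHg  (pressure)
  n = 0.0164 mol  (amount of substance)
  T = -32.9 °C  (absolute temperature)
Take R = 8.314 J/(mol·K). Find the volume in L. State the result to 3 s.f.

Rearranging PV = nRT for V: V = nRT/P.
P = 523 mmHg = 69727 Pa; n = 0.0164 mol; T = -32.9 °C = 240.2 K; R = 8.314 J/(mol·K).
V = 4.698×10^-4 m³
4.698×10^-4 m³ × (1 L / 0.001000 m³) = 0.4698 L

0.470 L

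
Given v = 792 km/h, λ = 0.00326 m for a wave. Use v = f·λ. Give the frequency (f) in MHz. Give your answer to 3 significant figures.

Solving v = f·λ for f: f = v/λ.
v = 792 km/h = 220.0 m/s; λ = 0.00326 m.
f = 67485 Hz
67485 Hz × (1 MHz / 1.000×10^6 Hz) = 0.06748 MHz

0.0675 MHz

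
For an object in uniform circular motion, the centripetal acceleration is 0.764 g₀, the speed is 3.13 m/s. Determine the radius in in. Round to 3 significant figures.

51.5 in

Solving a = v²/r for r: r = v²/a.
a = 0.764 g₀ = 7.492 m/s²; v = 3.13 m/s.
r = 1.308 m
1.308 m × (1 in / 0.02540 m) = 51.48 in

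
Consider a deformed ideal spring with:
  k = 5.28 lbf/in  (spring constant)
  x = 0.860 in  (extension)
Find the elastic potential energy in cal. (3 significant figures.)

U is given directly by: U = ½kx².
k = 5.28 lbf/in = 924.7 N/m; x = 0.860 in = 0.02184 m.
U = 0.2206 J  (the unit combination reduces to kg·m²/s² = J)
0.2206 J × (1 cal / 4.184 J) = 0.05273 cal

0.0527 cal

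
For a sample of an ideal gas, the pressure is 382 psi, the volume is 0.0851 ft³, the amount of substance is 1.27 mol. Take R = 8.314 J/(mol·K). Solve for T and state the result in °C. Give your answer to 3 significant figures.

Rearranging: T = PV/(nR).
P = 382 psi = 2.634×10^6 Pa; V = 0.0851 ft³ = 0.002410 m³; n = 1.27 mol; R = 8.314 J/(mol·K).
T = 601.1 K
601.1 K − 273.15 = 327.9 °C

328 °C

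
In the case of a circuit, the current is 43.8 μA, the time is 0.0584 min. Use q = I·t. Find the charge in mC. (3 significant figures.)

0.153 mC

q is given directly by: q = It.
I = 43.8 μA = 4.380×10^-5 A; t = 0.0584 min = 3.504 s.
q = 1.535×10^-4 C
1.535×10^-4 C × (1 mC / 0.001000 C) = 0.1535 mC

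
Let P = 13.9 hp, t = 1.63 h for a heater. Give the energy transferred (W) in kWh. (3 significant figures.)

Rearranging P = W/t for W: W = P·t.
P = 13.9 hp = 10365 W; t = 1.63 h = 5868 s.
W = 6.082×10^7 J  (the unit combination reduces to kg·m²/s² = J)
6.082×10^7 J × (1 kWh / 3.600×10^6 J) = 16.90 kWh

16.9 kWh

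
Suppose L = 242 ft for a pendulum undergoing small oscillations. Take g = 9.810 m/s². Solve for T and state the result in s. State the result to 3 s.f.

T is given directly by: T = 2π√(L/g).
L = 242 ft = 73.76 m; g = 9.810 m/s².
T = 17.23 s

17.2 s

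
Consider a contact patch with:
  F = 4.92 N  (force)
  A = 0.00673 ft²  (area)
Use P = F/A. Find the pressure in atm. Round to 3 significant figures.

0.0777 atm

P is given directly by: P = F/A.
F = 4.92 N; A = 0.00673 ft² = 6.252×10^-4 m².
P = 7869 Pa
7869 Pa × (1 atm / 1.013×10^5 Pa) = 0.07766 atm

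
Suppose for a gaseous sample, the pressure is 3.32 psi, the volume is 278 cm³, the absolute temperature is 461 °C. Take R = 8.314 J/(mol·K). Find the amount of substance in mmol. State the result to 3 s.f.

Rearranging: n = PV/(RT).
P = 3.32 psi = 22891 Pa; V = 278 cm³ = 2.780×10^-4 m³; T = 461 °C = 734.1 K; R = 8.314 J/(mol·K).
n = 0.001043 mol
0.001043 mol × (1 mmol / 0.001000 mol) = 1.043 mmol

1.04 mmol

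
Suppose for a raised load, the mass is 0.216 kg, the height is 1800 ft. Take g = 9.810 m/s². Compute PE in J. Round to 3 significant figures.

1160 J

PE is given directly by: PE = mgh.
m = 0.216 kg; h = 1800 ft = 548.6 m; g = 9.810 m/s².
PE = 1163 J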